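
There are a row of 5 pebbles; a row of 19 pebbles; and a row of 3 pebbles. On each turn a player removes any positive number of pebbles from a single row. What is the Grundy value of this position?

21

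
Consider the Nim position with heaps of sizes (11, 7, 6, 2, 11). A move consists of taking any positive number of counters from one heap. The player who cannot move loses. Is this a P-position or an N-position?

N-position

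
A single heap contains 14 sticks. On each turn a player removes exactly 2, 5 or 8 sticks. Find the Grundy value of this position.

Build the Grundy sequence with g(k) = mex{g(k−s) : s ∈ {2, 5, 8}, s ≤ k}:
k:     0  1  2  3  4  5  6  7  8  9 10 11 12 13 14
g(k):  0  0  1  1  0  2  1  0  2  1  0  0  1  1  0
So g(14) = 0.

0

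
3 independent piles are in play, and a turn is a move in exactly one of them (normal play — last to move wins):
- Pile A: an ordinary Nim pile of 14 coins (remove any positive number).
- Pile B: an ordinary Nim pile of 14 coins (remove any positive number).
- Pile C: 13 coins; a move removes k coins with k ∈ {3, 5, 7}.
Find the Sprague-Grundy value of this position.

1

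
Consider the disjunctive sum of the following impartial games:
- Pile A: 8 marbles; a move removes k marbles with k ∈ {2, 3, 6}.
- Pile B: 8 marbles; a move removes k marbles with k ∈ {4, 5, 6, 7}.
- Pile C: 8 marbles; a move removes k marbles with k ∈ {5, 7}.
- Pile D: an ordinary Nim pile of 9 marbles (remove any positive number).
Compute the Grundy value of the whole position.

8

Build the Grundy sequence for pile A with g(k) = mex{g(k−s) : s ∈ {2, 3, 6}, s ≤ k}:
g(0) = mex{} = 0
g(1) = mex{} = 0
g(2) = mex{0} = 1
g(3) = mex{0} = 1
g(4) = mex{0,1} = 2
g(5) = mex{1} = 0
g(6) = mex{0,1,2} = 3
g(7) = mex{0,2} = 1
g(8) = mex{0,1,3} = 2
So g(8) = 2.
Grundy values for pile B (subtraction set {4, 5, 6, 7}):
k:     0  1  2  3  4  5  6  7  8
g(k):  0  0  0  0  1  1  1  1  2
So g(8) = 2.
For pile C, compute g(0), g(1), … with moves {5, 7}:
g(0) = mex{} = 0
g(1) = mex{} = 0
g(2) = mex{} = 0
g(3) = mex{} = 0
g(4) = mex{} = 0
g(5) = mex{0} = 1
g(6) = mex{0} = 1
g(7) = mex{0} = 1
g(8) = mex{0} = 1
So g(8) = 1.
Pile D is a plain Nim pile of size 9, so its Grundy value is 9.
The value of a disjunctive sum is the nim-sum of the parts.
Combined value = 2 XOR 2 XOR 1 XOR 9 = 8.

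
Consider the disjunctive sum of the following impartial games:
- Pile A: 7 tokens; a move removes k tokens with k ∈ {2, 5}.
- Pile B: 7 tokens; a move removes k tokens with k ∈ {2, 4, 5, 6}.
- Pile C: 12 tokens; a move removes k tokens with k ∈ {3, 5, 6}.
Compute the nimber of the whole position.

Build the Grundy sequence for pile A with g(k) = mex{g(k−s) : s ∈ {2, 5}, s ≤ k}:
g(0) = mex{} = 0
g(1) = mex{} = 0
g(2) = mex{0} = 1
g(3) = mex{0} = 1
g(4) = mex{1} = 0
g(5) = mex{0,1} = 2
g(6) = mex{0} = 1
g(7) = mex{1,2} = 0
So g(7) = 0.
Build the Grundy sequence for pile B with g(k) = mex{g(k−s) : s ∈ {2, 4, 5, 6}, s ≤ k}:
g(0) = mex{} = 0
g(1) = mex{} = 0
g(2) = mex{0} = 1
g(3) = mex{0} = 1
g(4) = mex{0,1} = 2
g(5) = mex{0,1} = 2
g(6) = mex{0,1,2} = 3
g(7) = mex{0,1,2} = 3
So g(7) = 3.
Grundy values for pile C (subtraction set {3, 5, 6}):
g(0) = mex{} = 0
g(1) = mex{} = 0
g(2) = mex{} = 0
g(3) = mex{0} = 1
g(4) = mex{0} = 1
g(5) = mex{0} = 1
g(6) = mex{0,1} = 2
g(7) = mex{0,1} = 2
g(8) = mex{0,1} = 2
g(9) = mex{1,2} = 0
g(10) = mex{1,2} = 0
g(11) = mex{1,2} = 0
g(12) = mex{0,2} = 1
So g(12) = 1.
By the Sprague-Grundy theorem, the Grundy value of a sum of independent games is the XOR of the component values.
Combined value = 0 ⊕ 3 ⊕ 1 = 2.

2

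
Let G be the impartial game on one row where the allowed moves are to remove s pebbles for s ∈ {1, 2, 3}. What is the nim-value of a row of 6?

Build the Grundy sequence with g(k) = mex{g(k−s) : s ∈ {1, 2, 3}, s ≤ k}:
k:     0  1  2  3  4  5  6
g(k):  0  1  2  3  0  1  2
So g(6) = 2.

2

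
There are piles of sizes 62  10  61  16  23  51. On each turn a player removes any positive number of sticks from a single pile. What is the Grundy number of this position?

61

Nim-sum: 62 ⊕ 10 ⊕ 61 ⊕ 16 ⊕ 23 ⊕ 51 = 61.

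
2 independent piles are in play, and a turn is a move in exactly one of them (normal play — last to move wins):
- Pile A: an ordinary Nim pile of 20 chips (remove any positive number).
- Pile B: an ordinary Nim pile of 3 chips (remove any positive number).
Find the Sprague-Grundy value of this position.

Pile A is a plain Nim pile of size 20, so its Grundy value is 20.
Pile B is a plain Nim pile of size 3, so its Grundy value is 3.
By the Sprague-Grundy theorem, the Grundy value of a sum of independent games is the XOR of the component values.
Combined value = 20 XOR 3 = 23.

23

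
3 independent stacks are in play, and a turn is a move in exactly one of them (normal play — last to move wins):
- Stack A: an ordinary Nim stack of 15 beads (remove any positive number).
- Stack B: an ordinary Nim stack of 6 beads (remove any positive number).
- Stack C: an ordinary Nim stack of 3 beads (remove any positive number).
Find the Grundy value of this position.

10

Stack A is a plain Nim stack of size 15, so its Grundy value is 15.
Stack B is a plain Nim stack of size 6, so its Grundy value is 6.
Stack C is a plain Nim stack of size 3, so its Grundy value is 3.
By the Sprague-Grundy theorem, the Grundy value of a sum of independent games is the XOR of the component values.
Combined value = 15 XOR 6 XOR 3 = 10.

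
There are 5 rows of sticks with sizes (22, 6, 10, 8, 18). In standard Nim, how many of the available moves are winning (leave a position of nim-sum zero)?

Nim-sum: 22 ⊕ 6 ⊕ 10 ⊕ 8 ⊕ 18 = 0.
The nim-sum is already 0, so every move leaves a nonzero nim-sum — there are no winning moves.

0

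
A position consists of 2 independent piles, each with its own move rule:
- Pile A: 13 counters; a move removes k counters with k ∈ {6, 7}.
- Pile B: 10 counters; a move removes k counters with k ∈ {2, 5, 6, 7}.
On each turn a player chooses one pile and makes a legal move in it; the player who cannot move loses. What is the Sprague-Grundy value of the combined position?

Build the Grundy sequence for pile A with g(k) = mex{g(k−s) : s ∈ {6, 7}, s ≤ k}:
g(0) = mex{} = 0
g(1) = mex{} = 0
g(2) = mex{} = 0
g(3) = mex{} = 0
g(4) = mex{} = 0
g(5) = mex{} = 0
g(6) = mex{0} = 1
g(7) = mex{0} = 1
g(8) = mex{0} = 1
g(9) = mex{0} = 1
g(10) = mex{0} = 1
g(11) = mex{0} = 1
g(12) = mex{0,1} = 2
g(13) = mex{1} = 0
So g(13) = 0.
Build the Grundy sequence for pile B with g(k) = mex{g(k−s) : s ∈ {2, 5, 6, 7}, s ≤ k}:
g(0) = mex{} = 0
g(1) = mex{} = 0
g(2) = mex{0} = 1
g(3) = mex{0} = 1
g(4) = mex{1} = 0
g(5) = mex{0,1} = 2
g(6) = mex{0} = 1
g(7) = mex{0,1,2} = 3
g(8) = mex{0,1} = 2
g(9) = mex{0,1,3} = 2
g(10) = mex{0,1,2} = 3
So g(10) = 3.
The value of a disjunctive sum is the nim-sum of the parts.
Combined value = 0 ⊕ 3 = 3.

3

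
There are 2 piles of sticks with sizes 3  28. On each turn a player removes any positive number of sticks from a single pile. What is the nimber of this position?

31

Compute the nim-sum pairwise:
3 XOR 28 = 31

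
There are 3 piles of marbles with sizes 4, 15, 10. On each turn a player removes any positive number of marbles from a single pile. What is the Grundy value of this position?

1

Compute the nim-sum pairwise:
4 XOR 15 = 11
11 XOR 10 = 1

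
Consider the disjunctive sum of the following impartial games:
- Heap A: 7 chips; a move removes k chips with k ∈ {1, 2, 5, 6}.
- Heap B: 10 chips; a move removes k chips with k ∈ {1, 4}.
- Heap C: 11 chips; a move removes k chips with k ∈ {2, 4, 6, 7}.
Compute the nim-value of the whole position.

1

Build the Grundy sequence for heap A with g(k) = mex{g(k−s) : s ∈ {1, 2, 5, 6}, s ≤ k}:
k:     0  1  2  3  4  5  6  7
g(k):  0  1  2  0  1  2  3  0
So g(7) = 0.
Grundy values for heap B (subtraction set {1, 4}):
k:     0  1  2  3  4  5  6  7  8  9 10
g(k):  0  1  0  1  2  0  1  0  1  2  0
So g(10) = 0.
For heap C, compute g(0), g(1), … with moves {2, 4, 6, 7}:
g(0) = mex{} = 0
g(1) = mex{} = 0
g(2) = mex{0} = 1
g(3) = mex{0} = 1
g(4) = mex{0,1} = 2
g(5) = mex{0,1} = 2
g(6) = mex{0,1,2} = 3
g(7) = mex{0,1,2} = 3
g(8) = mex{0,1,2,3} = 4
g(9) = mex{1,2,3} = 0
g(10) = mex{1,2,3,4} = 0
g(11) = mex{0,2,3} = 1
So g(11) = 1.
By the Sprague-Grundy theorem, the Grundy value of a sum of independent games is the XOR of the component values.
Combined value = 0 XOR 0 XOR 1 = 1.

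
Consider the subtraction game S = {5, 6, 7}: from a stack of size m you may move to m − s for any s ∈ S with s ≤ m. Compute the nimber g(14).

Grundy values for subtraction set {5, 6, 7}:
k:     0  1  2  3  4  5  6  7  8  9 10 11 12 13 14
g(k):  0  0  0  0  0  1  1  1  1  1  2  2  0  0  0
So g(14) = 0.

0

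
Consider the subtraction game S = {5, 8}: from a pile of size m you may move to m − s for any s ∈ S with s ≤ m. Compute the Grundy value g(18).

Grundy values for subtraction set {5, 8}:
k:     0  1  2  3  4  5  6  7  8  9 10 11 12 13 14 15 16 17 18
g(k):  0  0  0  0  0  1  1  1  1  1  2  2  2  0  0  0  0  0  1
So g(18) = 1.

1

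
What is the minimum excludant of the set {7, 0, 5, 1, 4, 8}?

The values 0, 1 are all present; 2 is the first non-negative integer missing from the set.

2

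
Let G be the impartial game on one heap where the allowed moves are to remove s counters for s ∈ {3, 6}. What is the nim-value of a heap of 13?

Build the Grundy sequence with g(k) = mex{g(k−s) : s ∈ {3, 6}, s ≤ k}:
k:     0  1  2  3  4  5  6  7  8  9 10 11 12 13
g(k):  0  0  0  1  1  1  2  2  2  0  0  0  1  1
So g(13) = 1.

1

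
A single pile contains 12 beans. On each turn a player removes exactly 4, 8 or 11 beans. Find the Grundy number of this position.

Build the Grundy sequence with g(k) = mex{g(k−s) : s ∈ {4, 8, 11}, s ≤ k}:
g(0) = mex{} = 0
g(1) = mex{} = 0
g(2) = mex{} = 0
g(3) = mex{} = 0
g(4) = mex{0} = 1
g(5) = mex{0} = 1
g(6) = mex{0} = 1
g(7) = mex{0} = 1
g(8) = mex{0,1} = 2
g(9) = mex{0,1} = 2
g(10) = mex{0,1} = 2
g(11) = mex{0,1} = 2
g(12) = mex{0,1,2} = 3
So g(12) = 3.

3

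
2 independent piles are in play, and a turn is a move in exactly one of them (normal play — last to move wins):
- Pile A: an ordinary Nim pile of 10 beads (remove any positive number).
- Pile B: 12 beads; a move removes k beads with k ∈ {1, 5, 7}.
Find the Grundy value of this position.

10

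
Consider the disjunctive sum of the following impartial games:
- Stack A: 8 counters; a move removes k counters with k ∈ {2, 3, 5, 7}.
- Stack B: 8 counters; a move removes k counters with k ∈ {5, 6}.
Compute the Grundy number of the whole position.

5

Build the Grundy sequence for stack A with g(k) = mex{g(k−s) : s ∈ {2, 3, 5, 7}, s ≤ k}:
k:     0  1  2  3  4  5  6  7  8
g(k):  0  0  1  1  2  2  3  3  4
So g(8) = 4.
Grundy values for stack B (subtraction set {5, 6}):
g(0) = mex{} = 0
g(1) = mex{} = 0
g(2) = mex{} = 0
g(3) = mex{} = 0
g(4) = mex{} = 0
g(5) = mex{0} = 1
g(6) = mex{0} = 1
g(7) = mex{0} = 1
g(8) = mex{0} = 1
So g(8) = 1.
By the Sprague-Grundy theorem, the Grundy value of a sum of independent games is the XOR of the component values.
Combined value = 4 ⊕ 1 = 5.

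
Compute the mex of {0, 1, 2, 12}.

The values 0, 1, 2 are all present; 3 is the first non-negative integer missing from the set.

3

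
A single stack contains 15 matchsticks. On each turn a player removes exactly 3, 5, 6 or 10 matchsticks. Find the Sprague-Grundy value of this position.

Grundy values for subtraction set {3, 5, 6, 10}:
k:     0  1  2  3  4  5  6  7  8  9 10 11 12 13 14 15
g(k):  0  0  0  1  1  1  2  2  2  0  3  3  1  0  4  2
So g(15) = 2.

2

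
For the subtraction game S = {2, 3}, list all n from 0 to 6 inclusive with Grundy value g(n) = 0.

Compute g(0), g(1), … for moves {2, 3}:
g(0) = mex{} = 0
g(1) = mex{} = 0
g(2) = mex{0} = 1
g(3) = mex{0} = 1
g(4) = mex{0,1} = 2
g(5) = mex{1} = 0
g(6) = mex{1,2} = 0
The P-positions (g = 0) in 0..6 are 0, 1, 5, 6.

0, 1, 5, 6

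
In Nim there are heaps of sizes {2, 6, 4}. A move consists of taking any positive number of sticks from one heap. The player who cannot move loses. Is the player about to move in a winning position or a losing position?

Nim-sum: 2 XOR 6 XOR 4 = 0.
The nim-sum is 0, so this is a P-position: the player to move is in a losing position under optimal play.

Losing position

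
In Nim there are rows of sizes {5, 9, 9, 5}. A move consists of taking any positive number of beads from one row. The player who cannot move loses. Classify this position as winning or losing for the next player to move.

Losing position

Bitwise XOR of the heap sizes:
  0101  (5)
  1001  (9)
  1001  (9)
  0101  (5)
  ----
  0000  (0)
The nim-sum is 0, so this is a P-position: the player to move is in a losing position under optimal play.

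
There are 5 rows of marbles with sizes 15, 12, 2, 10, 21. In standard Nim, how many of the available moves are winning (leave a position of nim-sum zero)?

1

Compute the nim-sum pairwise:
15 XOR 12 = 3
3 XOR 2 = 1
1 XOR 10 = 11
11 XOR 21 = 30
The overall nim-sum is X = 30. A row of size p has a winning move iff p XOR X < p (reduce it to p XOR X).
  15: 15 XOR 30 = 17 ≥ 15 — no move.
  12: 12 XOR 30 = 18 ≥ 12 — no move.
  2: 2 XOR 30 = 28 ≥ 2 — no move.
  10: 10 XOR 30 = 20 ≥ 10 — no move.
  21: 21 XOR 30 = 11 < 21 — winning move (to 11).
That gives 1 winning move.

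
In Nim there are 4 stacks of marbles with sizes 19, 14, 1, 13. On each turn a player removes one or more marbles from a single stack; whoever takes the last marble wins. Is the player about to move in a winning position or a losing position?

Nim-sum: 19 ^ 14 ^ 1 ^ 13 = 17.
The nim-sum is 17 ≠ 0, so this is an N-position: the player to move can win.

Winning position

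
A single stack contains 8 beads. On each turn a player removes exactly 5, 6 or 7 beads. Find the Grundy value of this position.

1

Grundy values for subtraction set {5, 6, 7}:
k:     0  1  2  3  4  5  6  7  8
g(k):  0  0  0  0  0  1  1  1  1
So g(8) = 1.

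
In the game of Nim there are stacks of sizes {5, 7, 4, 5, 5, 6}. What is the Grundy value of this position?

0

In binary:
  101  (5)
  111  (7)
  100  (4)
  101  (5)
  101  (5)
  110  (6)
  ---
  000  (0)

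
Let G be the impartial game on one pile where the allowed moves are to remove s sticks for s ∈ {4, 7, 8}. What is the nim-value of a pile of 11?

2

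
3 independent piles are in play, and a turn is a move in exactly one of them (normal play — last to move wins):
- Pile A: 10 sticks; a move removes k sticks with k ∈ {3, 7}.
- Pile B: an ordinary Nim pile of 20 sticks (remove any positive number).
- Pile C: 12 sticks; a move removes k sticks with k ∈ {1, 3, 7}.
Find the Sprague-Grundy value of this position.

20

For pile A, compute g(0), g(1), … with moves {3, 7}:
k:     0  1  2  3  4  5  6  7  8  9 10
g(k):  0  0  0  1  1  1  0  2  2  1  0
So g(10) = 0.
Pile B is a plain Nim pile of size 20, so its Grundy value is 20.
Build the Grundy sequence for pile C with g(k) = mex{g(k−s) : s ∈ {1, 3, 7}, s ≤ k}:
g(0) = mex{} = 0
g(1) = mex{0} = 1
g(2) = mex{1} = 0
g(3) = mex{0} = 1
g(4) = mex{1} = 0
g(5) = mex{0} = 1
g(6) = mex{1} = 0
g(7) = mex{0} = 1
g(8) = mex{1} = 0
g(9) = mex{0} = 1
g(10) = mex{1} = 0
g(11) = mex{0} = 1
g(12) = mex{1} = 0
So g(12) = 0.
The value of a disjunctive sum is the nim-sum of the parts.
Combined value = 0 XOR 20 XOR 0 = 20.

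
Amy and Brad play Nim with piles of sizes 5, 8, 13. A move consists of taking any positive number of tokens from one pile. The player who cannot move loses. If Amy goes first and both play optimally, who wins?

Brad wins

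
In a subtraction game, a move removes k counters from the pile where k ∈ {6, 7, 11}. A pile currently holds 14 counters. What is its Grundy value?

Grundy values for subtraction set {6, 7, 11}:
k:     0  1  2  3  4  5  6  7  8  9 10 11 12 13 14
g(k):  0  0  0  0  0  0  1  1  1  1  1  1  2  2  2
So g(14) = 2.

2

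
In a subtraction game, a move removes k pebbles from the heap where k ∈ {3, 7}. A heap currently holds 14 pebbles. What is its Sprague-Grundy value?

1

Compute g(0), g(1), … for moves {3, 7}:
g(0) = mex{} = 0
g(1) = mex{} = 0
g(2) = mex{} = 0
g(3) = mex{0} = 1
g(4) = mex{0} = 1
g(5) = mex{0} = 1
g(6) = mex{1} = 0
g(7) = mex{0,1} = 2
g(8) = mex{0,1} = 2
g(9) = mex{0} = 1
g(10) = mex{1,2} = 0
g(11) = mex{1,2} = 0
g(12) = mex{1} = 0
g(13) = mex{0} = 1
g(14) = mex{0,2} = 1
So g(14) = 1.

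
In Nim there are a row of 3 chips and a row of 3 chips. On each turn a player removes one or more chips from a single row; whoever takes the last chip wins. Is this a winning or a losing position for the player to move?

Losing position

Compute the nim-sum pairwise:
3 XOR 3 = 0
The nim-sum is 0, so this is a P-position: the player to move is in a losing position under optimal play.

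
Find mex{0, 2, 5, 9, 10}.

0 is in the set but 1 is not, so the mex is 1.

1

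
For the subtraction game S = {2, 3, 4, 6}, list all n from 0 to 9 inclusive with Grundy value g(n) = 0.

0, 1, 8, 9

Build the Grundy sequence with g(k) = mex{g(k−s) : s ∈ {2, 3, 4, 6}, s ≤ k}:
k:     0  1  2  3  4  5  6  7  8  9
g(k):  0  0  1  1  2  2  3  3  0  0
The P-positions (g = 0) in 0..9 are 0, 1, 8, 9.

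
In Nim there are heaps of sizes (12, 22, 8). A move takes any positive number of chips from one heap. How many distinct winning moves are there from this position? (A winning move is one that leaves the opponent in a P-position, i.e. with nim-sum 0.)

1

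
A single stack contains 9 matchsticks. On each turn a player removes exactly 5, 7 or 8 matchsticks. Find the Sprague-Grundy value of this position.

1

Build the Grundy sequence with g(k) = mex{g(k−s) : s ∈ {5, 7, 8}, s ≤ k}:
g(0) = mex{} = 0
g(1) = mex{} = 0
g(2) = mex{} = 0
g(3) = mex{} = 0
g(4) = mex{} = 0
g(5) = mex{0} = 1
g(6) = mex{0} = 1
g(7) = mex{0} = 1
g(8) = mex{0} = 1
g(9) = mex{0} = 1
So g(9) = 1.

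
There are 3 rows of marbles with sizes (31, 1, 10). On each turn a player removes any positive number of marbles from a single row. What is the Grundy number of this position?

20

Nim-sum: 31 ^ 1 ^ 10 = 20.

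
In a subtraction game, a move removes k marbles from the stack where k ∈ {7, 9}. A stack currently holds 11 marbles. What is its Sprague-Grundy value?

1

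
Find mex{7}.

0 is not in the set, so the mex is 0.

0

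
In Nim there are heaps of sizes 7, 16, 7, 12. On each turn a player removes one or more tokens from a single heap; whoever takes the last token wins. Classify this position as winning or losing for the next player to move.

Winning position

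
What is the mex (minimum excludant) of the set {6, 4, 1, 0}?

The values 0, 1 are all present; 2 is the first non-negative integer missing from the set.

2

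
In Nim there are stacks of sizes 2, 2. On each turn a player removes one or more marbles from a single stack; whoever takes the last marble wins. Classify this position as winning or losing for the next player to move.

Losing position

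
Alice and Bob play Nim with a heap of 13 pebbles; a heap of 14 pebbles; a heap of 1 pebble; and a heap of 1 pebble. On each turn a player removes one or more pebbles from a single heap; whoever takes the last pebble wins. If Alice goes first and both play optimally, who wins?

Alice wins

Compute the nim-sum pairwise:
13 ⊕ 14 = 3
3 ⊕ 1 = 2
2 ⊕ 1 = 3
The nim-sum is 3 ≠ 0, so this is an N-position: the player to move can win; Alice has a winning move.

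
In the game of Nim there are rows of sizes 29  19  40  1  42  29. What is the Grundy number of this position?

Nim-sum: 29 XOR 19 XOR 40 XOR 1 XOR 42 XOR 29 = 16.

16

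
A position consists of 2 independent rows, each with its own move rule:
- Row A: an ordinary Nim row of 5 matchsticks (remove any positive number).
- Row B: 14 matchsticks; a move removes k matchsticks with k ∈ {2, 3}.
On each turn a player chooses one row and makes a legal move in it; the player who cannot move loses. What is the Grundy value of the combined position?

Row A is a plain Nim row of size 5, so its Grundy value is 5.
Grundy values for row B (subtraction set {2, 3}):
g(0) = mex{} = 0
g(1) = mex{} = 0
g(2) = mex{0} = 1
g(3) = mex{0} = 1
g(4) = mex{0,1} = 2
g(5) = mex{1} = 0
g(6) = mex{1,2} = 0
g(7) = mex{0,2} = 1
g(8) = mex{0} = 1
g(9) = mex{0,1} = 2
g(10) = mex{1} = 0
g(11) = mex{1,2} = 0
g(12) = mex{0,2} = 1
g(13) = mex{0} = 1
g(14) = mex{0,1} = 2
So g(14) = 2.
The value of a disjunctive sum is the nim-sum of the parts.
Combined value = 5 XOR 2 = 7.

7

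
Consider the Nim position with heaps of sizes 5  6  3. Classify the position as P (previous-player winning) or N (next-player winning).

In binary:
  101  (5)
  110  (6)
  011  (3)
  ---
  000  (0)
The nim-sum is 0, so this is a P-position: the player to move is in a losing position under optimal play.

P-position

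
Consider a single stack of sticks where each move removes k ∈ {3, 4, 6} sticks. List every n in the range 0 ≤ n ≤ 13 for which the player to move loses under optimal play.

0, 1, 2, 9, 10, 11

Grundy values for subtraction set {3, 4, 6}:
k:     0  1  2  3  4  5  6  7  8  9 10 11 12 13
g(k):  0  0  0  1  1  1  2  2  2  0  0  0  1  1
The P-positions (g = 0) in 0..13 are 0, 1, 2, 9, 10, 11.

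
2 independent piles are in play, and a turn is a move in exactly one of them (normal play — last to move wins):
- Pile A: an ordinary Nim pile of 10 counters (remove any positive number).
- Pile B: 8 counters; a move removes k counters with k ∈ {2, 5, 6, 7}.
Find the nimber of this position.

8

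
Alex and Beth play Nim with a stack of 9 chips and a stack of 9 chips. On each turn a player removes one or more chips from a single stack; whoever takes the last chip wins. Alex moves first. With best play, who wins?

Beth wins

Nim-sum: 9 ⊕ 9 = 0.
The nim-sum is 0, so this is a P-position: the player to move is in a losing position under optimal play; Alex is about to move from it and so loses — Beth wins.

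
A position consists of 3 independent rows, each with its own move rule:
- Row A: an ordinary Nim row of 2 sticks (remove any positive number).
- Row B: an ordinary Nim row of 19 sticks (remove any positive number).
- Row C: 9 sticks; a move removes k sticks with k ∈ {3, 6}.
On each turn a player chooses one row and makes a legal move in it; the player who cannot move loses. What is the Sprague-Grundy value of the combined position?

17

Row A is a plain Nim row of size 2, so its Grundy value is 2.
Row B is a plain Nim row of size 19, so its Grundy value is 19.
Build the Grundy sequence for row C with g(k) = mex{g(k−s) : s ∈ {3, 6}, s ≤ k}:
k:     0  1  2  3  4  5  6  7  8  9
g(k):  0  0  0  1  1  1  2  2  2  0
So g(9) = 0.
By the Sprague-Grundy theorem, the Grundy value of a sum of independent games is the XOR of the component values.
Combined value = 2 ⊕ 19 ⊕ 0 = 17.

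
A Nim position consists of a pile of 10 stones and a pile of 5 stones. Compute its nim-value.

15

In binary:
  1010  (10)
  0101  (5)
  ----
  1111  (15)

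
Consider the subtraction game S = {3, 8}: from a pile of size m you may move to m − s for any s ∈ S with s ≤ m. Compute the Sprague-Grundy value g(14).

Grundy values for subtraction set {3, 8}:
k:     0  1  2  3  4  5  6  7  8  9 10 11 12 13 14
g(k):  0  0  0  1  1  1  0  0  2  1  1  0  0  0  1
So g(14) = 1.

1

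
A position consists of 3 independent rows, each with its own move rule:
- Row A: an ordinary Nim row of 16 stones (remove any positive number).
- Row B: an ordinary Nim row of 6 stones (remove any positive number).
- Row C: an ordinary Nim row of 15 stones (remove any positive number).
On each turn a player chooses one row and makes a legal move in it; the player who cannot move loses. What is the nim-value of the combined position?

25

Row A is a plain Nim row of size 16, so its Grundy value is 16.
Row B is a plain Nim row of size 6, so its Grundy value is 6.
Row C is a plain Nim row of size 15, so its Grundy value is 15.
The value of a disjunctive sum is the nim-sum of the parts.
Combined value = 16 XOR 6 XOR 15 = 25.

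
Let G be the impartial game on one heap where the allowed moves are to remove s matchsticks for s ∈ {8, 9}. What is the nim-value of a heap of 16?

2

Grundy values for subtraction set {8, 9}:
k:     0  1  2  3  4  5  6  7  8  9 10 11 12 13 14 15 16
g(k):  0  0  0  0  0  0  0  0  1  1  1  1  1  1  1  1  2
So g(16) = 2.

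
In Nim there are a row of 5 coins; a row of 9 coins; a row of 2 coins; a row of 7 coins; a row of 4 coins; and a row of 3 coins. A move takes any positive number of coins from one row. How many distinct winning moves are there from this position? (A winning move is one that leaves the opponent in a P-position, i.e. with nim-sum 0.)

1

In binary:
  0101  (5)
  1001  (9)
  0010  (2)
  0111  (7)
  0100  (4)
  0011  (3)
  ----
  1110  (14)
The overall nim-sum is X = 14. A row of size p has a winning move iff p XOR X < p (reduce it to p XOR X).
  5: 5 XOR 14 = 11 ≥ 5 — no move.
  9: 9 XOR 14 = 7 < 9 — winning move (to 7).
  2: 2 XOR 14 = 12 ≥ 2 — no move.
  7: 7 XOR 14 = 9 ≥ 7 — no move.
  4: 4 XOR 14 = 10 ≥ 4 — no move.
  3: 3 XOR 14 = 13 ≥ 3 — no move.
That gives 1 winning move.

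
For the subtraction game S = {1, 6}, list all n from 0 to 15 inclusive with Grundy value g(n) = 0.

Grundy values for subtraction set {1, 6}:
k:     0  1  2  3  4  5  6  7  8  9 10 11 12 13 14 15
g(k):  0  1  0  1  0  1  2  0  1  0  1  0  1  2  0  1
The P-positions (g = 0) in 0..15 are 0, 2, 4, 7, 9, 11, 14.

0, 2, 4, 7, 9, 11, 14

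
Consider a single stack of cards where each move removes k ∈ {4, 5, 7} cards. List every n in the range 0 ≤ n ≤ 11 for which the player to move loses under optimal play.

Build the Grundy sequence with g(k) = mex{g(k−s) : s ∈ {4, 5, 7}, s ≤ k}:
g(0) = mex{} = 0
g(1) = mex{} = 0
g(2) = mex{} = 0
g(3) = mex{} = 0
g(4) = mex{0} = 1
g(5) = mex{0} = 1
g(6) = mex{0} = 1
g(7) = mex{0} = 1
g(8) = mex{0,1} = 2
g(9) = mex{0,1} = 2
g(10) = mex{0,1} = 2
g(11) = mex{1} = 0
The P-positions (g = 0) in 0..11 are 0, 1, 2, 3, 11.

0, 1, 2, 3, 11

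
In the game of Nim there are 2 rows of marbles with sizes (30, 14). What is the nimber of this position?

16

Compute the nim-sum pairwise:
30 ^ 14 = 16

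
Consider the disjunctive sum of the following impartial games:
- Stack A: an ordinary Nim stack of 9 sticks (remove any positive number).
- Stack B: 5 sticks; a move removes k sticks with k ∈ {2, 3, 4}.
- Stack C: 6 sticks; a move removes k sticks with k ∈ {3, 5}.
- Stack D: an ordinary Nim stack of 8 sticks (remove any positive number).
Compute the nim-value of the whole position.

1

Stack A is a plain Nim stack of size 9, so its Grundy value is 9.
For stack B, compute g(0), g(1), … with moves {2, 3, 4}:
k:     0  1  2  3  4  5
g(k):  0  0  1  1  2  2
So g(5) = 2.
Build the Grundy sequence for stack C with g(k) = mex{g(k−s) : s ∈ {3, 5}, s ≤ k}:
g(0) = mex{} = 0
g(1) = mex{} = 0
g(2) = mex{} = 0
g(3) = mex{0} = 1
g(4) = mex{0} = 1
g(5) = mex{0} = 1
g(6) = mex{0,1} = 2
So g(6) = 2.
Stack D is a plain Nim stack of size 8, so its Grundy value is 8.
The value of a disjunctive sum is the nim-sum of the parts.
Combined value = 9 XOR 2 XOR 2 XOR 8 = 1.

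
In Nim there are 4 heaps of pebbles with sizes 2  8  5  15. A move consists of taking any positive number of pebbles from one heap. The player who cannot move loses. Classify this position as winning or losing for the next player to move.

Nim-sum: 2 XOR 8 XOR 5 XOR 15 = 0.
The nim-sum is 0, so this is a P-position: the player to move is in a losing position under optimal play.

Losing position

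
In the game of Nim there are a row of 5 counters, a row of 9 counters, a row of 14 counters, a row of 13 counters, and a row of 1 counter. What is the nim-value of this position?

14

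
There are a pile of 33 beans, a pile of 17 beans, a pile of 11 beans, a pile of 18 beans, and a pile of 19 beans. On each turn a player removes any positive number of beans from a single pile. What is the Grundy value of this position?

58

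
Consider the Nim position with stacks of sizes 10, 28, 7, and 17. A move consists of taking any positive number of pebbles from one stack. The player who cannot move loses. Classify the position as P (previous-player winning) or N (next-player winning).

P-position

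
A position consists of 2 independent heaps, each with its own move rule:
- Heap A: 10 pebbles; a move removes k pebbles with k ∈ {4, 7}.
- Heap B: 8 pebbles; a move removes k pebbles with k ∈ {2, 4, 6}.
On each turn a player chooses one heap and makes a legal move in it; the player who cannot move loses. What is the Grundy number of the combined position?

2

For heap A, compute g(0), g(1), … with moves {4, 7}:
k:     0  1  2  3  4  5  6  7  8  9 10
g(k):  0  0  0  0  1  1  1  1  2  2  2
So g(10) = 2.
For heap B, compute g(0), g(1), … with moves {2, 4, 6}:
g(0) = mex{} = 0
g(1) = mex{} = 0
g(2) = mex{0} = 1
g(3) = mex{0} = 1
g(4) = mex{0,1} = 2
g(5) = mex{0,1} = 2
g(6) = mex{0,1,2} = 3
g(7) = mex{0,1,2} = 3
g(8) = mex{1,2,3} = 0
So g(8) = 0.
The value of a disjunctive sum is the nim-sum of the parts.
Combined value = 2 XOR 0 = 2.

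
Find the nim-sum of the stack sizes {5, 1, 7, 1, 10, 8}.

0

Compute the nim-sum pairwise:
5 XOR 1 = 4
4 XOR 7 = 3
3 XOR 1 = 2
2 XOR 10 = 8
8 XOR 8 = 0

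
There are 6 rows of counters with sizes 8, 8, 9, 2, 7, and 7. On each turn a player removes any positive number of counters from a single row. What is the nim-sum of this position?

11

Compute the nim-sum pairwise:
8 XOR 8 = 0
0 XOR 9 = 9
9 XOR 2 = 11
11 XOR 7 = 12
12 XOR 7 = 11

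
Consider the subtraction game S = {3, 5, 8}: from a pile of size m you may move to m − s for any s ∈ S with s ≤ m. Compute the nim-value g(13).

0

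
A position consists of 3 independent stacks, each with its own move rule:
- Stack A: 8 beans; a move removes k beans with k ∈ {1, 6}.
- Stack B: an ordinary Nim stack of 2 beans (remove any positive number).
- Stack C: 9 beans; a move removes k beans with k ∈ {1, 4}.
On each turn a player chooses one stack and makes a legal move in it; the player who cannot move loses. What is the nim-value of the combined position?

Grundy values for stack A (subtraction set {1, 6}):
k:     0  1  2  3  4  5  6  7  8
g(k):  0  1  0  1  0  1  2  0  1
So g(8) = 1.
Stack B is a plain Nim stack of size 2, so its Grundy value is 2.
Build the Grundy sequence for stack C with g(k) = mex{g(k−s) : s ∈ {1, 4}, s ≤ k}:
k:     0  1  2  3  4  5  6  7  8  9
g(k):  0  1  0  1  2  0  1  0  1  2
So g(9) = 2.
By the Sprague-Grundy theorem, the Grundy value of a sum of independent games is the XOR of the component values.
Combined value = 1 XOR 2 XOR 2 = 1.

1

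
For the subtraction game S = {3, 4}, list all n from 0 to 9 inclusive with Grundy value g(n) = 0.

0, 1, 2, 7, 8, 9

Compute g(0), g(1), … for moves {3, 4}:
k:     0  1  2  3  4  5  6  7  8  9
g(k):  0  0  0  1  1  1  2  0  0  0
The P-positions (g = 0) in 0..9 are 0, 1, 2, 7, 8, 9.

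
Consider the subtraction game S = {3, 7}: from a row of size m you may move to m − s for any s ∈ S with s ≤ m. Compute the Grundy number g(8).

Grundy values for subtraction set {3, 7}:
g(0) = mex{} = 0
g(1) = mex{} = 0
g(2) = mex{} = 0
g(3) = mex{0} = 1
g(4) = mex{0} = 1
g(5) = mex{0} = 1
g(6) = mex{1} = 0
g(7) = mex{0,1} = 2
g(8) = mex{0,1} = 2
So g(8) = 2.

2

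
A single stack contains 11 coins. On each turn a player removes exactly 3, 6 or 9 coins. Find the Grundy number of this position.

Compute g(0), g(1), … for moves {3, 6, 9}:
g(0) = mex{} = 0
g(1) = mex{} = 0
g(2) = mex{} = 0
g(3) = mex{0} = 1
g(4) = mex{0} = 1
g(5) = mex{0} = 1
g(6) = mex{0,1} = 2
g(7) = mex{0,1} = 2
g(8) = mex{0,1} = 2
g(9) = mex{0,1,2} = 3
g(10) = mex{0,1,2} = 3
g(11) = mex{0,1,2} = 3
So g(11) = 3.

3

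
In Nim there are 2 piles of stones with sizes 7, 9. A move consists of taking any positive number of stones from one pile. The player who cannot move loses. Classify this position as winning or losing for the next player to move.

Winning position

In binary:
  0111  (7)
  1001  (9)
  ----
  1110  (14)
The nim-sum is 14 ≠ 0, so this is an N-position: the player to move can win.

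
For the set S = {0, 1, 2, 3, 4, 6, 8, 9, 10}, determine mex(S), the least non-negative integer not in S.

5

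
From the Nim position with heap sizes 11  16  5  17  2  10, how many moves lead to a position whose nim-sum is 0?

Compute the nim-sum pairwise:
11 ⊕ 16 = 27
27 ⊕ 5 = 30
30 ⊕ 17 = 15
15 ⊕ 2 = 13
13 ⊕ 10 = 7
The overall nim-sum is X = 7. A heap of size p has a winning move iff p XOR X < p (reduce it to p XOR X).
  11: 11 XOR 7 = 12 ≥ 11 — no move.
  16: 16 XOR 7 = 23 ≥ 16 — no move.
  5: 5 XOR 7 = 2 < 5 — winning move (to 2).
  17: 17 XOR 7 = 22 ≥ 17 — no move.
  2: 2 XOR 7 = 5 ≥ 2 — no move.
  10: 10 XOR 7 = 13 ≥ 10 — no move.
That gives 1 winning move.

1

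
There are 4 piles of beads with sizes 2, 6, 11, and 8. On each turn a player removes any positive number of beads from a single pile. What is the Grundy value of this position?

7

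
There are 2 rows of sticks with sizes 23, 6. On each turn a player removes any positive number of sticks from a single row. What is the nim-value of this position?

Nim-sum: 23 ^ 6 = 17.

17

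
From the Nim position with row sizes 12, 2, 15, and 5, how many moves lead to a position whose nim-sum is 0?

3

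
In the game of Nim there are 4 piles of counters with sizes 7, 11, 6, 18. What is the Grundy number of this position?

24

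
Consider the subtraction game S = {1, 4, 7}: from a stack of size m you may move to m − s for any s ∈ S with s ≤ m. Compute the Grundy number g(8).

0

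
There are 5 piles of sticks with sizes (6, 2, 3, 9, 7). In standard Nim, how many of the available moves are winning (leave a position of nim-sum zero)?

1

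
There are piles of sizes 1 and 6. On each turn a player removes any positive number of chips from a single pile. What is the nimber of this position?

Nim-sum: 1 ^ 6 = 7.

7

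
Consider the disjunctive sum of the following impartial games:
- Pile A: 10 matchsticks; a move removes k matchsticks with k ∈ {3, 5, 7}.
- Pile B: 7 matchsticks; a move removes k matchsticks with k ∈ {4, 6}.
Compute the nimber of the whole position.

1

Build the Grundy sequence for pile A with g(k) = mex{g(k−s) : s ∈ {3, 5, 7}, s ≤ k}:
k:     0  1  2  3  4  5  6  7  8  9 10
g(k):  0  0  0  1  1  1  2  2  2  3  0
So g(10) = 0.
Grundy values for pile B (subtraction set {4, 6}):
g(0) = mex{} = 0
g(1) = mex{} = 0
g(2) = mex{} = 0
g(3) = mex{} = 0
g(4) = mex{0} = 1
g(5) = mex{0} = 1
g(6) = mex{0} = 1
g(7) = mex{0} = 1
So g(7) = 1.
By the Sprague-Grundy theorem, the Grundy value of a sum of independent games is the XOR of the component values.
Combined value = 0 XOR 1 = 1.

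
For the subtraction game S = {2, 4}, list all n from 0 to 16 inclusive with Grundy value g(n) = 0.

0, 1, 6, 7, 12, 13

Build the Grundy sequence with g(k) = mex{g(k−s) : s ∈ {2, 4}, s ≤ k}:
k:     0  1  2  3  4  5  6  7  8  9 10 11 12 13 14 15 16
g(k):  0  0  1  1  2  2  0  0  1  1  2  2  0  0  1  1  2
The P-positions (g = 0) in 0..16 are 0, 1, 6, 7, 12, 13.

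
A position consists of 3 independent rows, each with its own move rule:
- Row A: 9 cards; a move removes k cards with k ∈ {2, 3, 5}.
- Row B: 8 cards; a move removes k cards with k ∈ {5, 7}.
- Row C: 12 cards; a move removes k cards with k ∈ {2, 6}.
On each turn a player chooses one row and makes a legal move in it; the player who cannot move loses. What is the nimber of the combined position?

0

Build the Grundy sequence for row A with g(k) = mex{g(k−s) : s ∈ {2, 3, 5}, s ≤ k}:
g(0) = mex{} = 0
g(1) = mex{} = 0
g(2) = mex{0} = 1
g(3) = mex{0} = 1
g(4) = mex{0,1} = 2
g(5) = mex{0,1} = 2
g(6) = mex{0,1,2} = 3
g(7) = mex{1,2} = 0
g(8) = mex{1,2,3} = 0
g(9) = mex{0,2,3} = 1
So g(9) = 1.
Build the Grundy sequence for row B with g(k) = mex{g(k−s) : s ∈ {5, 7}, s ≤ k}:
g(0) = mex{} = 0
g(1) = mex{} = 0
g(2) = mex{} = 0
g(3) = mex{} = 0
g(4) = mex{} = 0
g(5) = mex{0} = 1
g(6) = mex{0} = 1
g(7) = mex{0} = 1
g(8) = mex{0} = 1
So g(8) = 1.
Build the Grundy sequence for row C with g(k) = mex{g(k−s) : s ∈ {2, 6}, s ≤ k}:
k:     0  1  2  3  4  5  6  7  8  9 10 11 12
g(k):  0  0  1  1  0  0  1  1  0  0  1  1  0
So g(12) = 0.
The value of a disjunctive sum is the nim-sum of the parts.
Combined value = 1 ⊕ 1 ⊕ 0 = 0.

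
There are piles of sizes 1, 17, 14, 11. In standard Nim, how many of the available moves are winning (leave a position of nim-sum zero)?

1

Nim-sum: 1 XOR 17 XOR 14 XOR 11 = 21.
The overall nim-sum is X = 21. A pile of size p has a winning move iff p XOR X < p (reduce it to p XOR X).
  1: 1 XOR 21 = 20 ≥ 1 — no move.
  17: 17 XOR 21 = 4 < 17 — winning move (to 4).
  14: 14 XOR 21 = 27 ≥ 14 — no move.
  11: 11 XOR 21 = 30 ≥ 11 — no move.
That gives 1 winning move.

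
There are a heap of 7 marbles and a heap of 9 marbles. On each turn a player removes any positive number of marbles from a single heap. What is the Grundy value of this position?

14

In binary:
  0111  (7)
  1001  (9)
  ----
  1110  (14)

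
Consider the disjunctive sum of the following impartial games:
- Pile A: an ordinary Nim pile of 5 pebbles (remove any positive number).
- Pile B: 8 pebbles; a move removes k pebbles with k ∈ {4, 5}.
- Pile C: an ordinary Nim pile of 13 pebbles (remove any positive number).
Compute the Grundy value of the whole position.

Pile A is a plain Nim pile of size 5, so its Grundy value is 5.
Grundy values for pile B (subtraction set {4, 5}):
g(0) = mex{} = 0
g(1) = mex{} = 0
g(2) = mex{} = 0
g(3) = mex{} = 0
g(4) = mex{0} = 1
g(5) = mex{0} = 1
g(6) = mex{0} = 1
g(7) = mex{0} = 1
g(8) = mex{0,1} = 2
So g(8) = 2.
Pile C is a plain Nim pile of size 13, so its Grundy value is 13.
By the Sprague-Grundy theorem, the Grundy value of a sum of independent games is the XOR of the component values.
Combined value = 5 XOR 2 XOR 13 = 10.

10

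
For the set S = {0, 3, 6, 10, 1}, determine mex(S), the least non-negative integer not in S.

2

The values 0, 1 are all present; 2 is the first non-negative integer missing from the set.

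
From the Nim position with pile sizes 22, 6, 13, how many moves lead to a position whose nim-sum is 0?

1

Bitwise XOR of the heap sizes:
  10110  (22)
  00110  (6)
  01101  (13)
  -----
  11101  (29)
The overall nim-sum is X = 29. A pile of size p has a winning move iff p XOR X < p (reduce it to p XOR X).
  22: 22 XOR 29 = 11 < 22 — winning move (to 11).
  6: 6 XOR 29 = 27 ≥ 6 — no move.
  13: 13 XOR 29 = 16 ≥ 13 — no move.
That gives 1 winning move.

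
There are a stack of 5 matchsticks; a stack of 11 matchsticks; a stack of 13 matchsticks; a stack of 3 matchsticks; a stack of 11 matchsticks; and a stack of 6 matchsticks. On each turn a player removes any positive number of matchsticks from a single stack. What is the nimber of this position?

Compute the nim-sum pairwise:
5 ⊕ 11 = 14
14 ⊕ 13 = 3
3 ⊕ 3 = 0
0 ⊕ 11 = 11
11 ⊕ 6 = 13

13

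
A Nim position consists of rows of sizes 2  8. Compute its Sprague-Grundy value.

Write each in binary and XOR column by column:
  0010  (2)
  1000  (8)
  ----
  1010  (10)

10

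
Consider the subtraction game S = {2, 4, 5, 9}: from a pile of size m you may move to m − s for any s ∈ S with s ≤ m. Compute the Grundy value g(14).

0

Compute g(0), g(1), … for moves {2, 4, 5, 9}:
g(0) = mex{} = 0
g(1) = mex{} = 0
g(2) = mex{0} = 1
g(3) = mex{0} = 1
g(4) = mex{0,1} = 2
g(5) = mex{0,1} = 2
g(6) = mex{0,1,2} = 3
g(7) = mex{1,2} = 0
g(8) = mex{1,2,3} = 0
g(9) = mex{0,2} = 1
g(10) = mex{0,2,3} = 1
g(11) = mex{0,1,3} = 2
g(12) = mex{0,1} = 2
g(13) = mex{0,1,2} = 3
g(14) = mex{1,2} = 0
So g(14) = 0.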